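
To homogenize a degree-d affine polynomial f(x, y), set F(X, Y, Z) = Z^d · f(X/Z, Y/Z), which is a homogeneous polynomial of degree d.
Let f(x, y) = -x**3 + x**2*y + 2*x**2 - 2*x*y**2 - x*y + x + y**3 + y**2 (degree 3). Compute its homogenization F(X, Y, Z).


F(X, Y, Z) = -X**3 + X**2*Y + 2*X**2*Z - 2*X*Y**2 - X*Y*Z + X*Z**2 + Y**3 + Y**2*Z

deg(f) = 3.
Substitute x = X/Z, y = Y/Z into f, then multiply by Z^3.
  monomial -1·x^3·y^0 ↦ -1·X^3·Y^0·Z^0.
  monomial 1·x^2·y^1 ↦ 1·X^2·Y^1·Z^0.
  monomial 2·x^2·y^0 ↦ 2·X^2·Y^0·Z^1.
  monomial -2·x^1·y^2 ↦ -2·X^1·Y^2·Z^0.
  monomial -1·x^1·y^1 ↦ -1·X^1·Y^1·Z^1.
  monomial 1·x^1·y^0 ↦ 1·X^1·Y^0·Z^2.
  monomial 1·x^0·y^3 ↦ 1·X^0·Y^3·Z^0.
  monomial 1·x^0·y^2 ↦ 1·X^0·Y^2·Z^1.
Collecting: F(X, Y, Z) = -X**3 + X**2*Y + 2*X**2*Z - 2*X*Y**2 - X*Y*Z + X*Z**2 + Y**3 + Y**2*Z.


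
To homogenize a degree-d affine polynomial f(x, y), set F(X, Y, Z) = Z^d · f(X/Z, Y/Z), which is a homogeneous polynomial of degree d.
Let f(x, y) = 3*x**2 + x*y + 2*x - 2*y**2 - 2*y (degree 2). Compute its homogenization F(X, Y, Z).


F(X, Y, Z) = 3*X**2 + X*Y + 2*X*Z - 2*Y**2 - 2*Y*Z

deg(f) = 2.
Substitute x = X/Z, y = Y/Z into f, then multiply by Z^2.
  monomial 3·x^2·y^0 ↦ 3·X^2·Y^0·Z^0.
  monomial 1·x^1·y^1 ↦ 1·X^1·Y^1·Z^0.
  monomial 2·x^1·y^0 ↦ 2·X^1·Y^0·Z^1.
  monomial -2·x^0·y^2 ↦ -2·X^0·Y^2·Z^0.
  monomial -2·x^0·y^1 ↦ -2·X^0·Y^1·Z^1.
Collecting: F(X, Y, Z) = 3*X**2 + X*Y + 2*X*Z - 2*Y**2 - 2*Y*Z.


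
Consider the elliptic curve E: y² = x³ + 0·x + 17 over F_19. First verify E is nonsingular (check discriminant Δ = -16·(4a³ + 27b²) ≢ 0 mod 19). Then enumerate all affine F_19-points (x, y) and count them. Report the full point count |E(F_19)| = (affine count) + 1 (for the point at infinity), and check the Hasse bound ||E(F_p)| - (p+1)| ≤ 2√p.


Affine points = {(0, 6), (0, 13), (2, 5), (2, 14), (3, 5), (3, 14), (4, 9), (4, 10), (5, 3), (5, 16), (6, 9), (6, 10), (8, 4), (8, 15), (9, 9), (9, 10), (12, 4), (12, 15), (14, 5), (14, 14), (16, 3), (16, 16), (17, 3), (17, 16), (18, 4), (18, 15)}; affine count = 26; |E(F_19)| = 27.

Discriminant check: Δ ∝ 4a³ + 27b² = 4·0³ + 27·17² = 4·0 + 27·289 ≡ 13 (mod 19). Nonzero ⇒ E is nonsingular.
For each x ∈ F_19, compute rhs = x³ + 0·x + 17 mod 19, then count y ∈ F_19 with y² ≡ rhs.
  x = 0: rhs = 17, matching y values: 6, 13 (2 points).
  x = 1: rhs = 18, matching y values: none (0 points).
  x = 2: rhs = 6, matching y values: 5, 14 (2 points).
  x = 3: rhs = 6, matching y values: 5, 14 (2 points).
  x = 4: rhs = 5, matching y values: 9, 10 (2 points).
  x = 5: rhs = 9, matching y values: 3, 16 (2 points).
  x = 6: rhs = 5, matching y values: 9, 10 (2 points).
  x = 7: rhs = 18, matching y values: none (0 points).
  x = 8: rhs = 16, matching y values: 4, 15 (2 points).
  x = 9: rhs = 5, matching y values: 9, 10 (2 points).
  x = 10: rhs = 10, matching y values: none (0 points).
  x = 11: rhs = 18, matching y values: none (0 points).
  x = 12: rhs = 16, matching y values: 4, 15 (2 points).
  x = 13: rhs = 10, matching y values: none (0 points).
  x = 14: rhs = 6, matching y values: 5, 14 (2 points).
  x = 15: rhs = 10, matching y values: none (0 points).
  x = 16: rhs = 9, matching y values: 3, 16 (2 points).
  x = 17: rhs = 9, matching y values: 3, 16 (2 points).
  x = 18: rhs = 16, matching y values: 4, 15 (2 points).
Total affine count: 26.
Full point count |E(F_19)| = 26 + 1 = 27.
Hasse bound: |27 − (19+1)| = |7| = 7 ≤ 2√19 ≈ 8.7178 ✓.


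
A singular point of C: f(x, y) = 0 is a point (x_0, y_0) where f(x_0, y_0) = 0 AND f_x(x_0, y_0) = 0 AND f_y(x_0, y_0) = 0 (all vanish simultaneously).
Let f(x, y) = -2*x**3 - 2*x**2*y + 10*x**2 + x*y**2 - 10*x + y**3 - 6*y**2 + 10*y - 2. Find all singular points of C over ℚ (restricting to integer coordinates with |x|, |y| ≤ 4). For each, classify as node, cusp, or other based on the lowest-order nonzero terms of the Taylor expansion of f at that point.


Singular points: {(1, 2)}; classification: cusp.

Compute partial derivatives:
  f_x = -6*x**2 - 4*x*y + 20*x + y**2 - 10.
  f_y = -2*x**2 + 2*x*y + 3*y**2 - 12*y + 10.
Scan x_0 ∈ {−4, ..., 4}. For each x_0, f_y(x_0, y) is a polynomial in y; find its integer roots y ∈ {−4, ..., 4}, then test f_x and f at those candidates.
  x = -4: f_y(-4, y) = 3*y**2 - 20*y - 22; no integer root y with |y| ≤ 4.
  x = -3: f_y(-3, y) = 3*y**2 - 18*y - 8; no integer root y with |y| ≤ 4.
  x = -2: f_y(-2, y) = 3*y**2 - 16*y + 2; no integer root y with |y| ≤ 4.
  x = -1: f_y(-1, y) = 3*y**2 - 14*y + 8; vanishes at y ∈ {4}. (-1, 4): f_x = -4 ≠ 0.
  x = 0: f_y(0, y) = 3*y**2 - 12*y + 10; no integer root y with |y| ≤ 4.
  x = 1: f_y(1, y) = 3*y**2 - 10*y + 8; vanishes at y ∈ {2}. (1, 2): f_x = 0, f = 0 — SINGULAR.
  x = 2: f_y(2, y) = 3*y**2 - 8*y + 2; no integer root y with |y| ≤ 4.
  x = 3: f_y(3, y) = 3*y**2 - 6*y - 8; no integer root y with |y| ≤ 4.
  x = 4: f_y(4, y) = 3*y**2 - 4*y - 22; no integer root y with |y| ≤ 4.
Only singular point on the grid: (1, 2).
Classify: substitute x = 1 + u, y = 2 + v and expand: f = -2*u**3 - 2*u**2*v + u*v**2 + v**3 + v**2.
No constant or linear terms (consistent with a singular point). Quadratic part: v**2. Cubic part: -2*u**3 - 2*u**2*v + u*v**2 + v**3.
The quadratic part v**2 is a perfect square, so there is a single (double) tangent line v = 0, i.e. y = 2. Restricting the cubic part to that line (v = 0) leaves -2*u**3 ≠ 0, so f is not divisible by v and the branch is v² ≈ 2*u**3 to lowest order — this is a cusp.
Classification: cusp.


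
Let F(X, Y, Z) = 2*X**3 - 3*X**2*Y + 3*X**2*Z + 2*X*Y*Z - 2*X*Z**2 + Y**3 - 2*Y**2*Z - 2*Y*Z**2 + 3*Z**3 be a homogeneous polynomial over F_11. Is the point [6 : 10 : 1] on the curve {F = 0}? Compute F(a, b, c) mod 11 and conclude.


F(6,10,1) ≡ 10 (mod 11); P is NOT on the curve.

Evaluate F(6, 10, 1) term-by-term (mod 11).
  2*X**3 ↦ 2·216·1·1 = 432
  -3*X**2*Y ↦ -3·36·10·1 = -1080
  3*X**2*Z ↦ 3·36·1·1 = 108
  2*X*Y*Z ↦ 2·6·10·1 = 120
  -2*X*Z**2 ↦ -2·6·1·1 = -12
  Y**3 ↦ 1·1·1000·1 = 1000
  -2*Y**2*Z ↦ -2·1·100·1 = -200
  -2*Y*Z**2 ↦ -2·1·10·1 = -20
  3*Z**3 ↦ 3·1·1·1 = 3
Sum: F(6, 10, 1) = (432) + (-1080) + (108) + (120) + (-12) + (1000) + (-200) + (-20) + (3) = 351.
Reducing mod 11: 351 ≡ 10 (mod 11).
Since F(a, b, c) ≡ 10 ≠ 0 (mod 11), P does NOT lie on the curve.


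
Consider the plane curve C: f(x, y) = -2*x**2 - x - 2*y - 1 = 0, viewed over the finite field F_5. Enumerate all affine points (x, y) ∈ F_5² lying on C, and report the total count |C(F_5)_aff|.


Affine F_5-points: {(0, 2), (1, 3), (2, 2), (3, 4), (4, 4)}; count = 5.

For each of the 25 pairs (x, y) ∈ F_5², evaluate f(x, y) mod 5. Record the zeros.
  x = 0: [0↦4, 1↦2, 2↦0, 3↦3, 4↦1]  zeros at y ∈ {2}
  x = 1: [0↦1, 1↦4, 2↦2, 3↦0, 4↦3]  zeros at y ∈ {3}
  x = 2: [0↦4, 1↦2, 2↦0, 3↦3, 4↦1]  zeros at y ∈ {2}
  x = 3: [0↦3, 1↦1, 2↦4, 3↦2, 4↦0]  zeros at y ∈ {4}
  x = 4: [0↦3, 1↦1, 2↦4, 3↦2, 4↦0]  zeros at y ∈ {4}
Collecting zeros: affine points = {(0, 2), (1, 3), (2, 2), (3, 4), (4, 4)}.
Total count |C(F_5)_aff| = 5.


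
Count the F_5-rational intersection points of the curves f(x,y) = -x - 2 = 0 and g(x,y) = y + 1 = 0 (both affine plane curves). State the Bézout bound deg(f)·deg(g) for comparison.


Common zeros: {(3, 4)}; count = 1; Bézout bound = 1.

deg(f) = 1, deg(g) = 1, so Bézout bound = 1.
Scan x ∈ F_5. For each x, list the y ∈ F_5 with f(x, y) ≡ 0 and those with g(x, y) ≡ 0 (mod 5); the common zeros in that column are the intersection.
  x = 0: f ≡ 0 at y ∈ ∅; g ≡ 0 at y ∈ {4}; common: ∅.
  x = 1: f ≡ 0 at y ∈ ∅; g ≡ 0 at y ∈ {4}; common: ∅.
  x = 2: f ≡ 0 at y ∈ ∅; g ≡ 0 at y ∈ {4}; common: ∅.
  x = 3: f ≡ 0 at y ∈ {0, 1, 2, 3, 4}; g ≡ 0 at y ∈ {4}; common: {4}.
  x = 4: f ≡ 0 at y ∈ ∅; g ≡ 0 at y ∈ {4}; common: ∅.
Collecting: common zeros = {(3, 4)}, so the count is 1.
Comparison with the Bézout bound: 1 ≤ 1 = deg(f)·deg(g), as expected for curves with no common component (the bound is attained).


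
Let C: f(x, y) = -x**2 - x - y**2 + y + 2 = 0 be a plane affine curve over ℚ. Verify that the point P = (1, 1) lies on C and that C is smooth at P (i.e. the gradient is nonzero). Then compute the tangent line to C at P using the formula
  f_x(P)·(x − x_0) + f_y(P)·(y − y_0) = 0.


Tangent line at P: -3*x - y + 4 = 0.

Step 1: f(1, 1) = 0, so P lies on C.
Step 2: partial derivatives
  f_x(x, y) = -2*x - 1, f_y(x, y) = 1 - 2*y.
  f_x(P) = -3, f_y(P) = -1 (gradient nonzero, so P is smooth).
Step 3: tangent line at P: -3·(x − 1) + -1·(y − 1) = 0.
Expanding: -3*x - y + 4 = 0.


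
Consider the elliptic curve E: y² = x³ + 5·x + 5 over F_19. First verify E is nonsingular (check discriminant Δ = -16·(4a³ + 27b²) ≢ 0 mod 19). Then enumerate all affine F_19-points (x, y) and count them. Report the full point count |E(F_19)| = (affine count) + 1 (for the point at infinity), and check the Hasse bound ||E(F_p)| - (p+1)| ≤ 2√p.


Affine points = {(0, 9), (0, 10), (1, 7), (1, 12), (2, 2), (2, 17), (3, 3), (3, 16), (6, 2), (6, 17), (8, 5), (8, 14), (9, 0), (11, 2), (11, 17), (12, 8), (12, 11), (13, 5), (13, 14), (14, 8), (14, 11), (15, 4), (15, 15), (16, 1), (16, 18), (17, 5), (17, 14)}; affine count = 27; |E(F_19)| = 28.

Discriminant check: Δ ∝ 4a³ + 27b² = 4·5³ + 27·5² = 4·125 + 27·25 ≡ 16 (mod 19). Nonzero ⇒ E is nonsingular.
For each x ∈ F_19, compute rhs = x³ + 5·x + 5 mod 19, then count y ∈ F_19 with y² ≡ rhs.
  x = 0: rhs = 5, matching y values: 9, 10 (2 points).
  x = 1: rhs = 11, matching y values: 7, 12 (2 points).
  x = 2: rhs = 4, matching y values: 2, 17 (2 points).
  x = 3: rhs = 9, matching y values: 3, 16 (2 points).
  x = 4: rhs = 13, matching y values: none (0 points).
  x = 5: rhs = 3, matching y values: none (0 points).
  x = 6: rhs = 4, matching y values: 2, 17 (2 points).
  x = 7: rhs = 3, matching y values: none (0 points).
  x = 8: rhs = 6, matching y values: 5, 14 (2 points).
  x = 9: rhs = 0, matching y values: 0 (1 points).
  x = 10: rhs = 10, matching y values: none (0 points).
  x = 11: rhs = 4, matching y values: 2, 17 (2 points).
  x = 12: rhs = 7, matching y values: 8, 11 (2 points).
  x = 13: rhs = 6, matching y values: 5, 14 (2 points).
  x = 14: rhs = 7, matching y values: 8, 11 (2 points).
  x = 15: rhs = 16, matching y values: 4, 15 (2 points).
  x = 16: rhs = 1, matching y values: 1, 18 (2 points).
  x = 17: rhs = 6, matching y values: 5, 14 (2 points).
  x = 18: rhs = 18, matching y values: none (0 points).
Total affine count: 27.
Full point count |E(F_19)| = 27 + 1 = 28.
Hasse bound: |28 − (19+1)| = |8| = 8 ≤ 2√19 ≈ 8.7178 ✓.


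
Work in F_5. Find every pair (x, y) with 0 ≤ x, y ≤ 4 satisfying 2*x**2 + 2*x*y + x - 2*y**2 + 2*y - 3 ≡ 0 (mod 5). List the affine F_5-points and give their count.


Affine F_5-points: {(0, 3), (1, 0), (1, 2), (4, 2), (4, 3)}; count = 5.

For each of the 25 pairs (x, y) ∈ F_5², evaluate f(x, y) mod 5. Record the zeros.
  x = 0: [0↦2, 1↦2, 2↦3, 3↦0, 4↦3]  zeros at y ∈ {3}
  x = 1: [0↦0, 1↦2, 2↦0, 3↦4, 4↦4]  zeros at y ∈ {0, 2}
  x = 2: [0↦2, 1↦1, 2↦1, 3↦2, 4↦4]  zeros at y ∈ ∅
  x = 3: [0↦3, 1↦4, 2↦1, 3↦4, 4↦3]  zeros at y ∈ ∅
  x = 4: [0↦3, 1↦1, 2↦0, 3↦0, 4↦1]  zeros at y ∈ {2, 3}
Collecting zeros: affine points = {(0, 3), (1, 0), (1, 2), (4, 2), (4, 3)}.
Total count |C(F_5)_aff| = 5.


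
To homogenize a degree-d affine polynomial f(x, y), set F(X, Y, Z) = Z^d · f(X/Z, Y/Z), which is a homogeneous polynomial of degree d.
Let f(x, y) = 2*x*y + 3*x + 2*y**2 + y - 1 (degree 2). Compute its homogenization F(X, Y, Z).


F(X, Y, Z) = 2*X*Y + 3*X*Z + 2*Y**2 + Y*Z - Z**2

deg(f) = 2.
Substitute x = X/Z, y = Y/Z into f, then multiply by Z^2.
  monomial 2·x^1·y^1 ↦ 2·X^1·Y^1·Z^0.
  monomial 3·x^1·y^0 ↦ 3·X^1·Y^0·Z^1.
  monomial 2·x^0·y^2 ↦ 2·X^0·Y^2·Z^0.
  monomial 1·x^0·y^1 ↦ 1·X^0·Y^1·Z^1.
  monomial -1·x^0·y^0 ↦ -1·X^0·Y^0·Z^2.
Collecting: F(X, Y, Z) = 2*X*Y + 3*X*Z + 2*Y**2 + Y*Z - Z**2.


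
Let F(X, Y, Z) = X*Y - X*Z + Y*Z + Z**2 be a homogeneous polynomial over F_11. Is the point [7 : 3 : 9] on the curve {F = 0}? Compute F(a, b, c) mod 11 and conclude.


F(7,3,9) ≡ 0 (mod 11); P is on the curve.

Evaluate F(7, 3, 9) term-by-term (mod 11).
  X*Y ↦ 1·7·3·1 = 21
  -X*Z ↦ -1·7·1·9 = -63
  Y*Z ↦ 1·1·3·9 = 27
  Z**2 ↦ 1·1·1·81 = 81
Sum: F(7, 3, 9) = (21) + (-63) + (27) + (81) = 66.
Reducing mod 11: 66 ≡ 0 (mod 11).
Since F(a, b, c) ≡ 0 (mod 11), P lies on the curve.


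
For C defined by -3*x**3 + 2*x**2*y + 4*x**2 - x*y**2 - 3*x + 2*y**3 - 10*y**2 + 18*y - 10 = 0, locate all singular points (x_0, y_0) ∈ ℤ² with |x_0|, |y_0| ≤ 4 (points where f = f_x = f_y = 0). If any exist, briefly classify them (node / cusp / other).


Singular points: {(1, 2)}; classification: node.

Compute partial derivatives:
  f_x = -9*x**2 + 4*x*y + 8*x - y**2 - 3.
  f_y = 2*x**2 - 2*x*y + 6*y**2 - 20*y + 18.
Scan x_0 ∈ {−4, ..., 4}. For each x_0, f_y(x_0, y) is a polynomial in y; find its integer roots y ∈ {−4, ..., 4}, then test f_x and f at those candidates.
  x = -4: f_y(-4, y) = 6*y**2 - 12*y + 50; no integer root y with |y| ≤ 4.
  x = -3: f_y(-3, y) = 6*y**2 - 14*y + 36; no integer root y with |y| ≤ 4.
  x = -2: f_y(-2, y) = 6*y**2 - 16*y + 26; no integer root y with |y| ≤ 4.
  x = -1: f_y(-1, y) = 6*y**2 - 18*y + 20; no integer root y with |y| ≤ 4.
  x = 0: f_y(0, y) = 6*y**2 - 20*y + 18; no integer root y with |y| ≤ 4.
  x = 1: f_y(1, y) = 6*y**2 - 22*y + 20; vanishes at y ∈ {2}. (1, 2): f_x = 0, f = 0 — SINGULAR.
  x = 2: f_y(2, y) = 6*y**2 - 24*y + 26; no integer root y with |y| ≤ 4.
  x = 3: f_y(3, y) = 6*y**2 - 26*y + 36; no integer root y with |y| ≤ 4.
  x = 4: f_y(4, y) = 6*y**2 - 28*y + 50; no integer root y with |y| ≤ 4.
Only singular point on the grid: (1, 2).
Classify: substitute x = 1 + u, y = 2 + v and expand: f = -3*u**3 + 2*u**2*v - u**2 - u*v**2 + 2*v**3 + v**2.
No constant or linear terms (consistent with a singular point). Quadratic part: -u**2 + v**2. Cubic part: -3*u**3 + 2*u**2*v - u*v**2 + 2*v**3.
The quadratic part v**2 - u**2 = (v − u)(v + u) splits into two distinct linear factors, so there are two distinct tangent lines y − 2 = ±(x − 1) — this is a node (ordinary double point).
Classification: node.


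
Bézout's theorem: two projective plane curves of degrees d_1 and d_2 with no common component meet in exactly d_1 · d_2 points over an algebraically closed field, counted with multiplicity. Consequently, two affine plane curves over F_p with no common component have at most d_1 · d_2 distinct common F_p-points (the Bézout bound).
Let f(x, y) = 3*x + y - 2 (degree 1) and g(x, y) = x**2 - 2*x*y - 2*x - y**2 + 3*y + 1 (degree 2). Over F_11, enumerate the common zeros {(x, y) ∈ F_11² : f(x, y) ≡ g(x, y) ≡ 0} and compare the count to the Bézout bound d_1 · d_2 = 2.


Common zeros: {(2, 7)}; count = 1; Bézout bound = 2.

deg(f) = 1, deg(g) = 2, so Bézout bound = 2.
Scan x ∈ F_11. For each x, list the y ∈ F_11 with f(x, y) ≡ 0 and those with g(x, y) ≡ 0 (mod 11); the common zeros in that column are the intersection.
  x = 0: f ≡ 0 at y ∈ {2}; g ≡ 0 at y ∈ ∅; common: ∅.
  x = 1: f ≡ 0 at y ∈ {10}; g ≡ 0 at y ∈ {0, 1}; common: ∅.
  x = 2: f ≡ 0 at y ∈ {7}; g ≡ 0 at y ∈ {3, 7}; common: {7}.
  x = 3: f ≡ 0 at y ∈ {4}; g ≡ 0 at y ∈ {1, 7}; common: ∅.
  x = 4: f ≡ 0 at y ∈ {1}; g ≡ 0 at y ∈ ∅; common: ∅.
  x = 5: f ≡ 0 at y ∈ {9}; g ≡ 0 at y ∈ {5, 10}; common: ∅.
  x = 6: f ≡ 0 at y ∈ {6}; g ≡ 0 at y ∈ {3, 10}; common: ∅.
  x = 7: f ≡ 0 at y ∈ {3}; g ≡ 0 at y ∈ {5, 6}; common: ∅.
  x = 8: f ≡ 0 at y ∈ {0}; g ≡ 0 at y ∈ ∅; common: ∅.
  x = 9: f ≡ 0 at y ∈ {8}; g ≡ 0 at y ∈ ∅; common: ∅.
  x = 10: f ≡ 0 at y ∈ {5}; g ≡ 0 at y ∈ ∅; common: ∅.
Collecting: common zeros = {(2, 7)}, so the count is 1.
Comparison with the Bézout bound: 1 ≤ 2 = deg(f)·deg(g), as expected for curves with no common component (the affine F_11-count falls short of the bound because intersections may lie at infinity, over extension fields, or carry multiplicity).


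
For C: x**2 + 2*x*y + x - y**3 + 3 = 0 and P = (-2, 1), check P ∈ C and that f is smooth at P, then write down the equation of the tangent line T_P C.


Tangent line at P: -x - 7*y + 5 = 0.

Step 1: f(-2, 1) = 0, so P lies on C.
Step 2: partial derivatives
  f_x(x, y) = 2*x + 2*y + 1, f_y(x, y) = 2*x - 3*y**2.
  f_x(P) = -1, f_y(P) = -7 (gradient nonzero, so P is smooth).
Step 3: tangent line at P: -1·(x − -2) + -7·(y − 1) = 0.
Expanding: -x - 7*y + 5 = 0.


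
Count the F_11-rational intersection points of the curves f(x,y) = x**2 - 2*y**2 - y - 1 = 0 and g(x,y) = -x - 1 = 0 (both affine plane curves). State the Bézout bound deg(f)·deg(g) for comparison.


Common zeros: {(10, 0), (10, 5)}; count = 2; Bézout bound = 2.

deg(f) = 2, deg(g) = 1, so Bézout bound = 2.
Scan x ∈ F_11. For each x, list the y ∈ F_11 with f(x, y) ≡ 0 and those with g(x, y) ≡ 0 (mod 11); the common zeros in that column are the intersection.
  x = 0: f ≡ 0 at y ∈ {2, 3}; g ≡ 0 at y ∈ ∅; common: ∅.
  x = 1: f ≡ 0 at y ∈ {0, 5}; g ≡ 0 at y ∈ ∅; common: ∅.
  x = 2: f ≡ 0 at y ∈ {1, 4}; g ≡ 0 at y ∈ ∅; common: ∅.
  x = 3: f ≡ 0 at y ∈ ∅; g ≡ 0 at y ∈ ∅; common: ∅.
  x = 4: f ≡ 0 at y ∈ {8}; g ≡ 0 at y ∈ ∅; common: ∅.
  x = 5: f ≡ 0 at y ∈ ∅; g ≡ 0 at y ∈ ∅; common: ∅.
  x = 6: f ≡ 0 at y ∈ ∅; g ≡ 0 at y ∈ ∅; common: ∅.
  x = 7: f ≡ 0 at y ∈ {8}; g ≡ 0 at y ∈ ∅; common: ∅.
  x = 8: f ≡ 0 at y ∈ ∅; g ≡ 0 at y ∈ ∅; common: ∅.
  x = 9: f ≡ 0 at y ∈ {1, 4}; g ≡ 0 at y ∈ ∅; common: ∅.
  x = 10: f ≡ 0 at y ∈ {0, 5}; g ≡ 0 at y ∈ {0, 1, 2, 3, 4, 5, 6, 7, 8, 9, 10}; common: {0, 5}.
Collecting: common zeros = {(10, 0), (10, 5)}, so the count is 2.
Comparison with the Bézout bound: 2 ≤ 2 = deg(f)·deg(g), as expected for curves with no common component (the bound is attained).


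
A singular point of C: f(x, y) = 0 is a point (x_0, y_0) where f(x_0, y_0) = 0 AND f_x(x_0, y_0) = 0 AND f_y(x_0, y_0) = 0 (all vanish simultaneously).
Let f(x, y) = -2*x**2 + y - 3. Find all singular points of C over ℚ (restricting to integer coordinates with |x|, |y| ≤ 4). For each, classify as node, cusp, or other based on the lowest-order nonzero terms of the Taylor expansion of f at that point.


No singular points in the scanned grid; C is smooth there.

Compute partial derivatives:
  f_x = -4*x.
  f_y = 1.
f_y = 1 is a nonzero constant, so f_y never vanishes: no point (x, y) can satisfy f = f_x = f_y = 0. In particular no (x, y) ∈ {−4, ..., 4}² is singular; the curve is smooth.


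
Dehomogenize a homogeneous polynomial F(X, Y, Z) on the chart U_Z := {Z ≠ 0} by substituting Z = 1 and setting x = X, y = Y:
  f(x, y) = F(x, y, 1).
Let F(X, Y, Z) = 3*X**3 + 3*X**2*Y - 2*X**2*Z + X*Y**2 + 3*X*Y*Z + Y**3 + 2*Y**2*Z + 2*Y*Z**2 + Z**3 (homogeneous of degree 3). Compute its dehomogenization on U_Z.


f(x, y) = 3*x**3 + 3*x**2*y - 2*x**2 + x*y**2 + 3*x*y + y**3 + 2*y**2 + 2*y + 1

On U_Z we set Z = 1. Each monomial c·X^i·Y^j·Z^k in F becomes c·x^i·y^j·1^k = c·x^i·y^j.
Substituting Z = 1: F(X, Y, 1) = 3*x**3 + 3*x**2*y - 2*x**2 + x*y**2 + 3*x*y + y**3 + 2*y**2 + 2*y + 1.
Note: deg(f) ≤ deg(F) = 3; strict inequality happens when F is divisible by Z (lost terms).


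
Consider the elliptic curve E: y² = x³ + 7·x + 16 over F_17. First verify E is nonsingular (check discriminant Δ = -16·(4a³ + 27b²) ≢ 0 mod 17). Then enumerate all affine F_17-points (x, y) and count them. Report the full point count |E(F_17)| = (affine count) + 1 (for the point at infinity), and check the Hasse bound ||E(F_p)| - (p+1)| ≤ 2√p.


Affine points = {(0, 4), (0, 13), (2, 2), (2, 15), (3, 8), (3, 9), (6, 6), (6, 11), (7, 0), (9, 3), (9, 14), (10, 7), (10, 10), (11, 8), (11, 9), (12, 3), (12, 14), (13, 3), (13, 14), (14, 6), (14, 11), (16, 5), (16, 12)}; affine count = 23; |E(F_17)| = 24.

Discriminant check: Δ ∝ 4a³ + 27b² = 4·7³ + 27·16² = 4·343 + 27·256 ≡ 5 (mod 17). Nonzero ⇒ E is nonsingular.
For each x ∈ F_17, compute rhs = x³ + 7·x + 16 mod 17, then count y ∈ F_17 with y² ≡ rhs.
  x = 0: rhs = 16, matching y values: 4, 13 (2 points).
  x = 1: rhs = 7, matching y values: none (0 points).
  x = 2: rhs = 4, matching y values: 2, 15 (2 points).
  x = 3: rhs = 13, matching y values: 8, 9 (2 points).
  x = 4: rhs = 6, matching y values: none (0 points).
  x = 5: rhs = 6, matching y values: none (0 points).
  x = 6: rhs = 2, matching y values: 6, 11 (2 points).
  x = 7: rhs = 0, matching y values: 0 (1 points).
  x = 8: rhs = 6, matching y values: none (0 points).
  x = 9: rhs = 9, matching y values: 3, 14 (2 points).
  x = 10: rhs = 15, matching y values: 7, 10 (2 points).
  x = 11: rhs = 13, matching y values: 8, 9 (2 points).
  x = 12: rhs = 9, matching y values: 3, 14 (2 points).
  x = 13: rhs = 9, matching y values: 3, 14 (2 points).
  x = 14: rhs = 2, matching y values: 6, 11 (2 points).
  x = 15: rhs = 11, matching y values: none (0 points).
  x = 16: rhs = 8, matching y values: 5, 12 (2 points).
Total affine count: 23.
Full point count |E(F_17)| = 23 + 1 = 24.
Hasse bound: |24 − (17+1)| = |6| = 6 ≤ 2√17 ≈ 8.2462 ✓.


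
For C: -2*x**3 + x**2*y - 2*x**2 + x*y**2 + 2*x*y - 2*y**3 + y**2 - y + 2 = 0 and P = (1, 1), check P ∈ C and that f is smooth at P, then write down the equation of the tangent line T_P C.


Tangent line at P: 5 - 5*x = 0.

Step 1: f(1, 1) = 0, so P lies on C.
Step 2: partial derivatives
  f_x(x, y) = -6*x**2 + 2*x*y - 4*x + y**2 + 2*y, f_y(x, y) = x**2 + 2*x*y + 2*x - 6*y**2 + 2*y - 1.
  f_x(P) = -5, f_y(P) = 0 (gradient nonzero, so P is smooth).
Step 3: tangent line at P: -5·(x − 1) + 0·(y − 1) = 0.
Expanding: 5 - 5*x = 0.


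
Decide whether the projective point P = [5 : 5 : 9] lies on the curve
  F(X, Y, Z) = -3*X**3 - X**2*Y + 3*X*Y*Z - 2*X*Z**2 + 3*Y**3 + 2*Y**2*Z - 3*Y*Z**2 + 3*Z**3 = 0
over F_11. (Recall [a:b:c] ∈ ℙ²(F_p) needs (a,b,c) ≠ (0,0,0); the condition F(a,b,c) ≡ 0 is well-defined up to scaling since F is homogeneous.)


F(5,5,9) ≡ 7 (mod 11); P is NOT on the curve.

Evaluate F(5, 5, 9) term-by-term (mod 11).
  -3*X**3 ↦ -3·125·1·1 = -375
  -X**2*Y ↦ -1·25·5·1 = -125
  3*X*Y*Z ↦ 3·5·5·9 = 675
  -2*X*Z**2 ↦ -2·5·1·81 = -810
  3*Y**3 ↦ 3·1·125·1 = 375
  2*Y**2*Z ↦ 2·1·25·9 = 450
  -3*Y*Z**2 ↦ -3·1·5·81 = -1215
  3*Z**3 ↦ 3·1·1·729 = 2187
Sum: F(5, 5, 9) = (-375) + (-125) + (675) + (-810) + (375) + (450) + (-1215) + (2187) = 1162.
Reducing mod 11: 1162 ≡ 7 (mod 11).
Since F(a, b, c) ≡ 7 ≠ 0 (mod 11), P does NOT lie on the curve.


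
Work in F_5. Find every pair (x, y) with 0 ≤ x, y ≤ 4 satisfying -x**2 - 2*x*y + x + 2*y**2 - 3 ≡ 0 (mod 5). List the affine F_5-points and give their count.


Affine F_5-points: {(0, 2), (0, 3), (2, 0), (2, 2), (4, 0), (4, 4)}; count = 6.

For each of the 25 pairs (x, y) ∈ F_5², evaluate f(x, y) mod 5. Record the zeros.
  x = 0: [0↦2, 1↦4, 2↦0, 3↦0, 4↦4]  zeros at y ∈ {2, 3}
  x = 1: [0↦2, 1↦2, 2↦1, 3↦4, 4↦1]  zeros at y ∈ ∅
  x = 2: [0↦0, 1↦3, 2↦0, 3↦1, 4↦1]  zeros at y ∈ {0, 2}
  x = 3: [0↦1, 1↦2, 2↦2, 3↦1, 4↦4]  zeros at y ∈ ∅
  x = 4: [0↦0, 1↦4, 2↦2, 3↦4, 4↦0]  zeros at y ∈ {0, 4}
Collecting zeros: affine points = {(0, 2), (0, 3), (2, 0), (2, 2), (4, 0), (4, 4)}.
Total count |C(F_5)_aff| = 6.


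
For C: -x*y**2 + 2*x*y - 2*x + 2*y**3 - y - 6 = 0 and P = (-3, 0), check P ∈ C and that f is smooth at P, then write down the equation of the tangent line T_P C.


Tangent line at P: -2*x - 7*y - 6 = 0.

Step 1: f(-3, 0) = 0, so P lies on C.
Step 2: partial derivatives
  f_x(x, y) = -y**2 + 2*y - 2, f_y(x, y) = -2*x*y + 2*x + 6*y**2 - 1.
  f_x(P) = -2, f_y(P) = -7 (gradient nonzero, so P is smooth).
Step 3: tangent line at P: -2·(x − -3) + -7·(y − 0) = 0.
Expanding: -2*x - 7*y - 6 = 0.


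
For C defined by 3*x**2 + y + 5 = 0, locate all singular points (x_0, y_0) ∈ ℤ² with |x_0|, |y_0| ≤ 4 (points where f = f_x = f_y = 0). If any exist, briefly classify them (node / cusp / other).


No singular points in the scanned grid; C is smooth there.

Compute partial derivatives:
  f_x = 6*x.
  f_y = 1.
f_y = 1 is a nonzero constant, so f_y never vanishes: no point (x, y) can satisfy f = f_x = f_y = 0. In particular no (x, y) ∈ {−4, ..., 4}² is singular; the curve is smooth.


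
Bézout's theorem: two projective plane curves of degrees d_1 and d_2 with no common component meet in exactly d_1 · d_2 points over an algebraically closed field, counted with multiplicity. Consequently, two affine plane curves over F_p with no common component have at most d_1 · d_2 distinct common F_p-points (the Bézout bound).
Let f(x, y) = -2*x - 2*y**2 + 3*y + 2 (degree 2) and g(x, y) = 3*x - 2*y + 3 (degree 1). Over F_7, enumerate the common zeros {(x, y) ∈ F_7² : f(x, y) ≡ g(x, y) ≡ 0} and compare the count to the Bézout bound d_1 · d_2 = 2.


Common zeros: ∅; count = 0; Bézout bound = 2.

deg(f) = 2, deg(g) = 1, so Bézout bound = 2.
Scan x ∈ F_7. For each x, list the y ∈ F_7 with f(x, y) ≡ 0 and those with g(x, y) ≡ 0 (mod 7); the common zeros in that column are the intersection.
  x = 0: f ≡ 0 at y ∈ {2, 3}; g ≡ 0 at y ∈ {5}; common: ∅.
  x = 1: f ≡ 0 at y ∈ {0, 5}; g ≡ 0 at y ∈ {3}; common: ∅.
  x = 2: f ≡ 0 at y ∈ {6}; g ≡ 0 at y ∈ {1}; common: ∅.
  x = 3: f ≡ 0 at y ∈ ∅; g ≡ 0 at y ∈ {6}; common: ∅.
  x = 4: f ≡ 0 at y ∈ ∅; g ≡ 0 at y ∈ {4}; common: ∅.
  x = 5: f ≡ 0 at y ∈ {1, 4}; g ≡ 0 at y ∈ {2}; common: ∅.
  x = 6: f ≡ 0 at y ∈ ∅; g ≡ 0 at y ∈ {0}; common: ∅.
Collecting: common zeros = ∅, so the count is 0.
Comparison with the Bézout bound: 0 ≤ 2 = deg(f)·deg(g), as expected for curves with no common component (the affine F_7-count falls short of the bound because intersections may lie at infinity, over extension fields, or carry multiplicity).


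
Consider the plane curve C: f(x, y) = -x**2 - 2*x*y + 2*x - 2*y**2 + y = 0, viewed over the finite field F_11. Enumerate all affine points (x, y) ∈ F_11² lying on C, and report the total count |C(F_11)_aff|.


Affine F_11-points: {(0, 0), (0, 6), (1, 6), (1, 10), (2, 0), (2, 4), (3, 4), (3, 10), (5, 5), (5, 7), (9, 3), (9, 5)}; count = 12.

For each of the 121 pairs (x, y) ∈ F_11², evaluate f(x, y) mod 11. Record the zeros.
  x = 0: [0↦0, 1↦10, 2↦5, 3↦7, 4↦5, 5↦10, 6↦0, 7↦8, 8↦1, 9↦1, 10↦8]  zeros at y ∈ {0, 6}
  x = 1: [0↦1, 1↦9, 2↦2, 3↦2, 4↦9, 5↦1, 6↦0, 7↦6, 8↦8, 9↦6, 10↦0]  zeros at y ∈ {6, 10}
  x = 2: [0↦0, 1↦6, 2↦8, 3↦6, 4↦0, 5↦1, 6↦9, 7↦2, 8↦2, 9↦9, 10↦1]  zeros at y ∈ {0, 4}
  x = 3: [0↦8, 1↦1, 2↦1, 3↦8, 4↦0, 5↦10, 6↦5, 7↦7, 8↦5, 9↦10, 10↦0]  zeros at y ∈ {4, 10}
  x = 4: [0↦3, 1↦5, 2↦3, 3↦8, 4↦9, 5↦6, 6↦10, 7↦10, 8↦6, 9↦9, 10↦8]  zeros at y ∈ ∅
  x = 5: [0↦7, 1↦7, 2↦3, 3↦6, 4↦5, 5↦0, 6↦2, 7↦0, 8↦5, 9↦6, 10↦3]  zeros at y ∈ {5, 7}
  x = 6: [0↦9, 1↦7, 2↦1, 3↦2, 4↦10, 5↦3, 6↦3, 7↦10, 8↦2, 9↦1, 10↦7]  zeros at y ∈ ∅
  x = 7: [0↦9, 1↦5, 2↦8, 3↦7, 4↦2, 5↦4, 6↦2, 7↦7, 8↦8, 9↦5, 10↦9]  zeros at y ∈ ∅
  x = 8: [0↦7, 1↦1, 2↦2, 3↦10, 4↦3, 5↦3, 6↦10, 7↦2, 8↦1, 9↦7, 10↦9]  zeros at y ∈ ∅
  x = 9: [0↦3, 1↦6, 2↦5, 3↦0, 4↦2, 5↦0, 6↦5, 7↦6, 8↦3, 9↦7, 10↦7]  zeros at y ∈ {3, 5}
  x = 10: [0↦8, 1↦9, 2↦6, 3↦10, 4↦10, 5↦6, 6↦9, 7↦8, 8↦3, 9↦5, 10↦3]  zeros at y ∈ ∅
Collecting zeros: affine points = {(0, 0), (0, 6), (1, 6), (1, 10), (2, 0), (2, 4), (3, 4), (3, 10), (5, 5), (5, 7), (9, 3), (9, 5)}.
Total count |C(F_11)_aff| = 12.


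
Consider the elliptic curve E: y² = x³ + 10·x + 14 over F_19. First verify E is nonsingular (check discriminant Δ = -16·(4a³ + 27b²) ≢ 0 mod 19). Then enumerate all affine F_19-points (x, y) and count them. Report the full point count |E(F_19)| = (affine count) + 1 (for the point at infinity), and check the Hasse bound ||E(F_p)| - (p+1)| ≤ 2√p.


Affine points = {(1, 5), (1, 14), (2, 2), (2, 17), (4, 2), (4, 17), (6, 9), (6, 10), (7, 3), (7, 16), (8, 6), (8, 13), (9, 4), (9, 15), (11, 7), (11, 12), (12, 0), (13, 2), (13, 17), (15, 9), (15, 10), (17, 9), (17, 10)}; affine count = 23; |E(F_19)| = 24.

Discriminant check: Δ ∝ 4a³ + 27b² = 4·10³ + 27·14² = 4·1000 + 27·196 ≡ 1 (mod 19). Nonzero ⇒ E is nonsingular.
For each x ∈ F_19, compute rhs = x³ + 10·x + 14 mod 19, then count y ∈ F_19 with y² ≡ rhs.
  x = 0: rhs = 14, matching y values: none (0 points).
  x = 1: rhs = 6, matching y values: 5, 14 (2 points).
  x = 2: rhs = 4, matching y values: 2, 17 (2 points).
  x = 3: rhs = 14, matching y values: none (0 points).
  x = 4: rhs = 4, matching y values: 2, 17 (2 points).
  x = 5: rhs = 18, matching y values: none (0 points).
  x = 6: rhs = 5, matching y values: 9, 10 (2 points).
  x = 7: rhs = 9, matching y values: 3, 16 (2 points).
  x = 8: rhs = 17, matching y values: 6, 13 (2 points).
  x = 9: rhs = 16, matching y values: 4, 15 (2 points).
  x = 10: rhs = 12, matching y values: none (0 points).
  x = 11: rhs = 11, matching y values: 7, 12 (2 points).
  x = 12: rhs = 0, matching y values: 0 (1 points).
  x = 13: rhs = 4, matching y values: 2, 17 (2 points).
  x = 14: rhs = 10, matching y values: none (0 points).
  x = 15: rhs = 5, matching y values: 9, 10 (2 points).
  x = 16: rhs = 14, matching y values: none (0 points).
  x = 17: rhs = 5, matching y values: 9, 10 (2 points).
  x = 18: rhs = 3, matching y values: none (0 points).
Total affine count: 23.
Full point count |E(F_19)| = 23 + 1 = 24.
Hasse bound: |24 − (19+1)| = |4| = 4 ≤ 2√19 ≈ 8.7178 ✓.


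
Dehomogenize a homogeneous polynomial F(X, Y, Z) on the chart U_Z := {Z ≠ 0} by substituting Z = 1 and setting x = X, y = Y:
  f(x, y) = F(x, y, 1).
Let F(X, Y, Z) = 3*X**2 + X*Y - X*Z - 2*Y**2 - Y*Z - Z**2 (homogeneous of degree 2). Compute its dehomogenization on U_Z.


f(x, y) = 3*x**2 + x*y - x - 2*y**2 - y - 1

On U_Z we set Z = 1. Each monomial c·X^i·Y^j·Z^k in F becomes c·x^i·y^j·1^k = c·x^i·y^j.
Substituting Z = 1: F(X, Y, 1) = 3*x**2 + x*y - x - 2*y**2 - y - 1.
Note: deg(f) ≤ deg(F) = 2; strict inequality happens when F is divisible by Z (lost terms).


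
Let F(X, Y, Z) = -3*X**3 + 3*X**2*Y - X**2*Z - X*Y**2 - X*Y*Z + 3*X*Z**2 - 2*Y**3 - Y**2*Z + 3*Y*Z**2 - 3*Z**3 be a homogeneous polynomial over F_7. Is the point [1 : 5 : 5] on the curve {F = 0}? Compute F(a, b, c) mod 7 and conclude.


F(1,5,5) ≡ 0 (mod 7); P is on the curve.

Evaluate F(1, 5, 5) term-by-term (mod 7).
  -3*X**3 ↦ -3·1·1·1 = -3
  3*X**2*Y ↦ 3·1·5·1 = 15
  -X**2*Z ↦ -1·1·1·5 = -5
  -X*Y**2 ↦ -1·1·25·1 = -25
  -X*Y*Z ↦ -1·1·5·5 = -25
  3*X*Z**2 ↦ 3·1·1·25 = 75
  -2*Y**3 ↦ -2·1·125·1 = -250
  -Y**2*Z ↦ -1·1·25·5 = -125
  3*Y*Z**2 ↦ 3·1·5·25 = 375
  -3*Z**3 ↦ -3·1·1·125 = -375
Sum: F(1, 5, 5) = (-3) + (15) + (-5) + (-25) + (-25) + (75) + (-250) + (-125) + (375) + (-375) = -343.
Reducing mod 7: -343 ≡ 0 (mod 7).
Since F(a, b, c) ≡ 0 (mod 7), P lies on the curve.


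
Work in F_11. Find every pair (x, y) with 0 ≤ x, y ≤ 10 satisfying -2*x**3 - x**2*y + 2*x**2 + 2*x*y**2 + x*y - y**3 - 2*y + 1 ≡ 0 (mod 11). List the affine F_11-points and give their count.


Affine F_11-points: {(0, 2), (1, 1), (4, 2), (5, 6), (6, 3), (7, 2), (7, 10), (8, 4), (8, 8), (9, 9)}; count = 10.

For each of the 121 pairs (x, y) ∈ F_11², evaluate f(x, y) mod 11. Record the zeros.
  x = 0: [0↦1, 1↦9, 2↦0, 3↦1, 4↦6, 5↦9, 6↦4, 7↦7, 8↦1, 9↦2, 10↦4]  zeros at y ∈ {2}
  x = 1: [0↦1, 1↦0, 2↦8, 3↦8, 4↦5, 5↦4, 6↦10, 7↦6, 8↦8, 9↦10, 10↦6]  zeros at y ∈ {1}
  x = 2: [0↦4, 1↦3, 2↦4, 3↦1, 4↦10, 5↦3, 6↦7, 7↦5, 8↦2, 9↦3, 10↦2]  zeros at y ∈ ∅
  x = 3: [0↦9, 1↦6, 2↦9, 3↦1, 4↦9, 5↦5, 6↦5, 7↦3, 8↦4, 9↦2, 10↦2]  zeros at y ∈ ∅
  x = 4: [0↦4, 1↦8, 2↦0, 3↦7, 4↦1, 5↦9, 6↦3, 7↦10, 8↦2, 9↦6, 10↦5]  zeros at y ∈ {2}
  x = 5: [0↦10, 1↦8, 2↦9, 3↦7, 4↦7, 5↦3, 6↦0, 7↦3, 8↦6, 9↦3, 10↦10]  zeros at y ∈ {6}
  x = 6: [0↦4, 1↦5, 2↦2, 3↦0, 4↦4, 5↦8, 6↦6, 7↦3, 8↦4, 9↦3, 10↦5]  zeros at y ∈ {3}
  x = 7: [0↦7, 1↦9, 2↦0, 3↦7, 4↦2, 5↦1, 6↦9, 7↦9, 8↦6, 9↦5, 10↦0]  zeros at y ∈ {2, 10}
  x = 8: [0↦7, 1↦8, 2↦2, 3↦5, 4↦0, 5↦3, 6↦8, 7↦9, 8↦0, 9↦8, 10↦5]  zeros at y ∈ {4, 8}
  x = 9: [0↦3, 1↦1, 2↦7, 3↦4, 4↦8, 5↦2, 6↦2, 7↦2, 8↦7, 9↦0, 10↦8]  zeros at y ∈ {9}
  x = 10: [0↦5, 1↦9, 2↦3, 3↦3, 4↦3, 5↦8, 6↦1, 7↦9, 8↦4, 9↦2, 10↦8]  zeros at y ∈ ∅
Collecting zeros: affine points = {(0, 2), (1, 1), (4, 2), (5, 6), (6, 3), (7, 2), (7, 10), (8, 4), (8, 8), (9, 9)}.
Total count |C(F_11)_aff| = 10.


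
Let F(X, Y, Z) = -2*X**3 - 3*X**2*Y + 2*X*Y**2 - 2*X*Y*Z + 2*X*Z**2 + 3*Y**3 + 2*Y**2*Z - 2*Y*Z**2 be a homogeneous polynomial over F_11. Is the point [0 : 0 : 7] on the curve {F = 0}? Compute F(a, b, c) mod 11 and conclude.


F(0,0,7) ≡ 0 (mod 11); P is on the curve.

Evaluate F(0, 0, 7) term-by-term (mod 11).
  -2*X**3 ↦ -2·0·1·1 = 0
  -3*X**2*Y ↦ -3·0·0·1 = 0
  2*X*Y**2 ↦ 2·0·0·1 = 0
  -2*X*Y*Z ↦ -2·0·0·7 = 0
  2*X*Z**2 ↦ 2·0·1·49 = 0
  3*Y**3 ↦ 3·1·0·1 = 0
  2*Y**2*Z ↦ 2·1·0·7 = 0
  -2*Y*Z**2 ↦ -2·1·0·49 = 0
Sum: F(0, 0, 7) = (0) + (0) + (0) + (0) + (0) + (0) + (0) + (0) = 0.
Reducing mod 11: 0 ≡ 0 (mod 11).
Since F(a, b, c) ≡ 0 (mod 11), P lies on the curve.


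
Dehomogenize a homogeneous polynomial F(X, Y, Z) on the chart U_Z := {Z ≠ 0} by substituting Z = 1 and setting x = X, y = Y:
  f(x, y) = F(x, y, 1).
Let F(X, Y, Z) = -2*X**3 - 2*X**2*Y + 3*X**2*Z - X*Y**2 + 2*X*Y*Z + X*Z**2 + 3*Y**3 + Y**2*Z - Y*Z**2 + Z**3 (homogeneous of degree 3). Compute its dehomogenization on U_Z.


f(x, y) = -2*x**3 - 2*x**2*y + 3*x**2 - x*y**2 + 2*x*y + x + 3*y**3 + y**2 - y + 1

On U_Z we set Z = 1. Each monomial c·X^i·Y^j·Z^k in F becomes c·x^i·y^j·1^k = c·x^i·y^j.
Substituting Z = 1: F(X, Y, 1) = -2*x**3 - 2*x**2*y + 3*x**2 - x*y**2 + 2*x*y + x + 3*y**3 + y**2 - y + 1.
Note: deg(f) ≤ deg(F) = 3; strict inequality happens when F is divisible by Z (lost terms).


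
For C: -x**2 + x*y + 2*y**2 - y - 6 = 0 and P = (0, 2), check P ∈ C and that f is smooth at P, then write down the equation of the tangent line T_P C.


Tangent line at P: 2*x + 7*y - 14 = 0.

Step 1: f(0, 2) = 0, so P lies on C.
Step 2: partial derivatives
  f_x(x, y) = -2*x + y, f_y(x, y) = x + 4*y - 1.
  f_x(P) = 2, f_y(P) = 7 (gradient nonzero, so P is smooth).
Step 3: tangent line at P: 2·(x − 0) + 7·(y − 2) = 0.
Expanding: 2*x + 7*y - 14 = 0.


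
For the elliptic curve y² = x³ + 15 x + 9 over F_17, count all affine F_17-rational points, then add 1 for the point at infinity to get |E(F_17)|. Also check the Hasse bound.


Affine points = {(0, 3), (0, 14), (1, 5), (1, 12), (2, 8), (2, 9), (3, 8), (3, 9), (6, 3), (6, 14), (7, 7), (7, 10), (11, 3), (11, 14), (12, 8), (12, 9), (13, 2), (13, 15)}; affine count = 18; |E(F_17)| = 19.

Discriminant check: Δ ∝ 4a³ + 27b² = 4·15³ + 27·9² = 4·3375 + 27·81 ≡ 13 (mod 17). Nonzero ⇒ E is nonsingular.
For each x ∈ F_17, compute rhs = x³ + 15·x + 9 mod 17, then count y ∈ F_17 with y² ≡ rhs.
  x = 0: rhs = 9, matching y values: 3, 14 (2 points).
  x = 1: rhs = 8, matching y values: 5, 12 (2 points).
  x = 2: rhs = 13, matching y values: 8, 9 (2 points).
  x = 3: rhs = 13, matching y values: 8, 9 (2 points).
  x = 4: rhs = 14, matching y values: none (0 points).
  x = 5: rhs = 5, matching y values: none (0 points).
  x = 6: rhs = 9, matching y values: 3, 14 (2 points).
  x = 7: rhs = 15, matching y values: 7, 10 (2 points).
  x = 8: rhs = 12, matching y values: none (0 points).
  x = 9: rhs = 6, matching y values: none (0 points).
  x = 10: rhs = 3, matching y values: none (0 points).
  x = 11: rhs = 9, matching y values: 3, 14 (2 points).
  x = 12: rhs = 13, matching y values: 8, 9 (2 points).
  x = 13: rhs = 4, matching y values: 2, 15 (2 points).
  x = 14: rhs = 5, matching y values: none (0 points).
  x = 15: rhs = 5, matching y values: none (0 points).
  x = 16: rhs = 10, matching y values: none (0 points).
Total affine count: 18.
Full point count |E(F_17)| = 18 + 1 = 19.
Hasse bound: |19 − (17+1)| = |1| = 1 ≤ 2√17 ≈ 8.2462 ✓.


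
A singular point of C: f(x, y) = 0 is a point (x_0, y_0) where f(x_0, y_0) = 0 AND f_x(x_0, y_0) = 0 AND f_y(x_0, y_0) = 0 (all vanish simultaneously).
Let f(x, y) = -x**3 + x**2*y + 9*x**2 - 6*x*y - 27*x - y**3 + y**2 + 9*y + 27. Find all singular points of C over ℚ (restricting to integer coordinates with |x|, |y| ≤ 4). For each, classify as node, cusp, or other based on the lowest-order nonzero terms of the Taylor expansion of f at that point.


Singular points: {(3, 0)}; classification: cusp.

Compute partial derivatives:
  f_x = -3*x**2 + 2*x*y + 18*x - 6*y - 27.
  f_y = x**2 - 6*x - 3*y**2 + 2*y + 9.
Scan x_0 ∈ {−4, ..., 4}. For each x_0, f_y(x_0, y) is a polynomial in y; find its integer roots y ∈ {−4, ..., 4}, then test f_x and f at those candidates.
  x = -4: f_y(-4, y) = -3*y**2 + 2*y + 49; no integer root y with |y| ≤ 4.
  x = -3: f_y(-3, y) = -3*y**2 + 2*y + 36; no integer root y with |y| ≤ 4.
  x = -2: f_y(-2, y) = -3*y**2 + 2*y + 25; no integer root y with |y| ≤ 4.
  x = -1: f_y(-1, y) = -3*y**2 + 2*y + 16; vanishes at y ∈ {-2}. (-1, -2): f_x = -32 ≠ 0.
  x = 0: f_y(0, y) = -3*y**2 + 2*y + 9; no integer root y with |y| ≤ 4.
  x = 1: f_y(1, y) = -3*y**2 + 2*y + 4; no integer root y with |y| ≤ 4.
  x = 2: f_y(2, y) = -3*y**2 + 2*y + 1; vanishes at y ∈ {1}. (2, 1): f_x = -5 ≠ 0.
  x = 3: f_y(3, y) = -3*y**2 + 2*y; vanishes at y ∈ {0}. (3, 0): f_x = 0, f = 0 — SINGULAR.
  x = 4: f_y(4, y) = -3*y**2 + 2*y + 1; vanishes at y ∈ {1}. (4, 1): f_x = -1 ≠ 0.
Only singular point on the grid: (3, 0).
Classify: substitute x = 3 + u, y = 0 + v and expand: f = -u**3 + u**2*v - v**3 + v**2.
No constant or linear terms (consistent with a singular point). Quadratic part: v**2. Cubic part: -u**3 + u**2*v - v**3.
The quadratic part v**2 is a perfect square, so there is a single (double) tangent line v = 0, i.e. y = 0. Restricting the cubic part to that line (v = 0) leaves -u**3 ≠ 0, so f is not divisible by v and the branch is v² ≈ u**3 to lowest order — this is a cusp.
Classification: cusp.


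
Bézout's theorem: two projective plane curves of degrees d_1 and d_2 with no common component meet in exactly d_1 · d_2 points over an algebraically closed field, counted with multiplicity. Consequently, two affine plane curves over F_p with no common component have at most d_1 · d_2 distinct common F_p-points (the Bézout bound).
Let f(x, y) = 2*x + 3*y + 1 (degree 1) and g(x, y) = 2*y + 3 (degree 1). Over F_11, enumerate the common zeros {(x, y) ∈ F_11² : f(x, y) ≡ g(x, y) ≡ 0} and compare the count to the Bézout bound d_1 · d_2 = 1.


Common zeros: {(10, 4)}; count = 1; Bézout bound = 1.

deg(f) = 1, deg(g) = 1, so Bézout bound = 1.
Scan x ∈ F_11. For each x, list the y ∈ F_11 with f(x, y) ≡ 0 and those with g(x, y) ≡ 0 (mod 11); the common zeros in that column are the intersection.
  x = 0: f ≡ 0 at y ∈ {7}; g ≡ 0 at y ∈ {4}; common: ∅.
  x = 1: f ≡ 0 at y ∈ {10}; g ≡ 0 at y ∈ {4}; common: ∅.
  x = 2: f ≡ 0 at y ∈ {2}; g ≡ 0 at y ∈ {4}; common: ∅.
  x = 3: f ≡ 0 at y ∈ {5}; g ≡ 0 at y ∈ {4}; common: ∅.
  x = 4: f ≡ 0 at y ∈ {8}; g ≡ 0 at y ∈ {4}; common: ∅.
  x = 5: f ≡ 0 at y ∈ {0}; g ≡ 0 at y ∈ {4}; common: ∅.
  x = 6: f ≡ 0 at y ∈ {3}; g ≡ 0 at y ∈ {4}; common: ∅.
  x = 7: f ≡ 0 at y ∈ {6}; g ≡ 0 at y ∈ {4}; common: ∅.
  x = 8: f ≡ 0 at y ∈ {9}; g ≡ 0 at y ∈ {4}; common: ∅.
  x = 9: f ≡ 0 at y ∈ {1}; g ≡ 0 at y ∈ {4}; common: ∅.
  x = 10: f ≡ 0 at y ∈ {4}; g ≡ 0 at y ∈ {4}; common: {4}.
Collecting: common zeros = {(10, 4)}, so the count is 1.
Comparison with the Bézout bound: 1 ≤ 1 = deg(f)·deg(g), as expected for curves with no common component (the bound is attained).
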